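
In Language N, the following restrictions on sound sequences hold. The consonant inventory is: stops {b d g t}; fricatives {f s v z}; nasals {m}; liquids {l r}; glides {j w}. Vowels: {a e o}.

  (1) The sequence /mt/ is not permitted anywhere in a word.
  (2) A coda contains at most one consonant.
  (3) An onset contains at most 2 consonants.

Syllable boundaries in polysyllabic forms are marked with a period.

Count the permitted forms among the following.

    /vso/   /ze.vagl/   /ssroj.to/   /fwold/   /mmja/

1

/vso/ — σ1 onset /vs/ (2C), coda /∅/ ok → permitted
/ze.vagl/ — violates constraint 2: syllable 2 coda /gl/ has 2 consonants (> 1) → not permitted
/ssroj.to/ — violates constraint 3: syllable 1 onset /ssr/ has 3 consonants (> 2) → not permitted
/fwold/ — violates constraint 2: syllable 1 coda /ld/ has 2 consonants (> 1) → not permitted
/mmja/ — violates constraint 3: syllable 1 onset /mmj/ has 3 consonants (> 2) → not permitted
Permitted: /vso/ → 1.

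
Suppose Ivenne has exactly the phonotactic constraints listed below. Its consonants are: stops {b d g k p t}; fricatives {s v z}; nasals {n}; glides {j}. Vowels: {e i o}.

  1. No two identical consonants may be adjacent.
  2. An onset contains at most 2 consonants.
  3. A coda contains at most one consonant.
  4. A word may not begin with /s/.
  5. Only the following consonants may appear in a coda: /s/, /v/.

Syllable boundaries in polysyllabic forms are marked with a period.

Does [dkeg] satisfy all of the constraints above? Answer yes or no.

[dkeg] — violates constraint 5: syllable 1 coda contains /g/, which is not a licensed coda consonant → phonotactically illegal

no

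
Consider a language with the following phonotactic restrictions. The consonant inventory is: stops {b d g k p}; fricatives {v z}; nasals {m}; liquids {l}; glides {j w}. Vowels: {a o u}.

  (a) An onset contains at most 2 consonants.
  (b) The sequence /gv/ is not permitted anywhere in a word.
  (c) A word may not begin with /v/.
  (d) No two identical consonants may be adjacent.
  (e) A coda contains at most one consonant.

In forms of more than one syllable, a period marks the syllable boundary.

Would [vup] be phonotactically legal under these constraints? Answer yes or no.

no

[vup] — violates constraint (c): word begins with /v/ → phonotactically illegal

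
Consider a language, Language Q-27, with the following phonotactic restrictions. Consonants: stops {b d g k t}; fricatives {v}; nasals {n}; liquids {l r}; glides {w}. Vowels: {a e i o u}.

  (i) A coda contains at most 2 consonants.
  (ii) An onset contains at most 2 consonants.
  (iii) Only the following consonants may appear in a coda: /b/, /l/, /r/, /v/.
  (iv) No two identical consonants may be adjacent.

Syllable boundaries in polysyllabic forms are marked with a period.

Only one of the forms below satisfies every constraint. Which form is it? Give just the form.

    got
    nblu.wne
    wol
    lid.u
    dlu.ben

got — violates constraint (iii): syllable 1 coda contains /t/, which is not a licensed coda consonant → illicit
nblu.wne — violates constraint (ii): syllable 1 onset /nbl/ has 3 consonants (> 2) → illicit
wol — σ1 onset /w/, coda /l/ ok → licit
lid.u — violates constraint (iii): syllable 1 coda contains /d/, which is not a licensed coda consonant → illicit
dlu.ben — violates constraint (iii): syllable 2 coda contains /n/, which is not a licensed coda consonant → illicit

wol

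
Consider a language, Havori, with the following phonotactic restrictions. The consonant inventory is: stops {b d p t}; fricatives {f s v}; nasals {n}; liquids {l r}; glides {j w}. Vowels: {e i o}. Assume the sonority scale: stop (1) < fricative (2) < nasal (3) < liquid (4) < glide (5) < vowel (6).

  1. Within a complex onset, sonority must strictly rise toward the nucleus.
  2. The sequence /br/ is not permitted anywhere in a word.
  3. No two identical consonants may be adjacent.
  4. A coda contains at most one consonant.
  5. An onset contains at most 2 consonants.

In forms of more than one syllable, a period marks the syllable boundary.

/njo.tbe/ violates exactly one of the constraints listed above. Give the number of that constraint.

/njo.tbe/: syllable 2 onset /tb/: /t/ (stop, 1) → /b/ (stop, 1) does not rise.
This is a violation of constraint 1: "Within a complex onset, sonority must strictly rise toward the nucleus."
The remaining constraints (2, 3, 4, 5) are satisfied.

1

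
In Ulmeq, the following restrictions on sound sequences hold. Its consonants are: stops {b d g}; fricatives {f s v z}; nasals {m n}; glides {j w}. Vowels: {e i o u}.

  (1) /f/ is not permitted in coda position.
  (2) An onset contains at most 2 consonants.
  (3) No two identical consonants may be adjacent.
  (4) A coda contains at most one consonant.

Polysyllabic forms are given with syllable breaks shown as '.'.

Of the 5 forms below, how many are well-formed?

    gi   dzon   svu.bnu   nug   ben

gi — σ1 onset /g/, coda /∅/ ok → well-formed
dzon — σ1 onset /dz/ (2C), coda /n/ ok → well-formed
svu.bnu — σ1 onset /sv/ (2C), coda /∅/ ok; σ2 onset /bn/ (2C), coda /∅/ ok → well-formed
nug — σ1 onset /n/, coda /g/ ok → well-formed
ben — σ1 onset /b/, coda /n/ ok → well-formed
Well-formed: gi, dzon, svu.bnu, nug, ben → 5.

5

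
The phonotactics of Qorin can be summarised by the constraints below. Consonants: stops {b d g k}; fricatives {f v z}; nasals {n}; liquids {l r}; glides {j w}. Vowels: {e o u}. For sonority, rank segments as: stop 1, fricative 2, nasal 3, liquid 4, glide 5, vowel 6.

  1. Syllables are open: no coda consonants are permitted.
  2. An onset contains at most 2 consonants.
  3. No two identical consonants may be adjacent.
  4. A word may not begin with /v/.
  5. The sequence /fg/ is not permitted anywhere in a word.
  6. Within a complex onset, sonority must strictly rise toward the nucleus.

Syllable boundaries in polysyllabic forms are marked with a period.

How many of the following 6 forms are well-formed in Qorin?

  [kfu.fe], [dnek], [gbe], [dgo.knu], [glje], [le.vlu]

[kfu.fe] — σ1 onset /kf/ (1→2 rises), coda /∅/ ok; σ2 onset /f/, coda /∅/ ok → well-formed
[dnek] — violates constraint 1: syllable 1 coda /k/ has 1 consonant (> 0) → ill-formed
[gbe] — violates constraint 6: syllable 1 onset /gb/: /g/ (stop, 1) → /b/ (stop, 1) does not rise → ill-formed
[dgo.knu] — violates constraint 6: syllable 1 onset /dg/: /d/ (stop, 1) → /g/ (stop, 1) does not rise → ill-formed
[glje] — violates constraint 2: syllable 1 onset /glj/ has 3 consonants (> 2) → ill-formed
[le.vlu] — σ1 onset /l/, coda /∅/ ok; σ2 onset /vl/ (2→4 rises), coda /∅/ ok → well-formed
Well-formed: [kfu.fe], [le.vlu] → 2.

2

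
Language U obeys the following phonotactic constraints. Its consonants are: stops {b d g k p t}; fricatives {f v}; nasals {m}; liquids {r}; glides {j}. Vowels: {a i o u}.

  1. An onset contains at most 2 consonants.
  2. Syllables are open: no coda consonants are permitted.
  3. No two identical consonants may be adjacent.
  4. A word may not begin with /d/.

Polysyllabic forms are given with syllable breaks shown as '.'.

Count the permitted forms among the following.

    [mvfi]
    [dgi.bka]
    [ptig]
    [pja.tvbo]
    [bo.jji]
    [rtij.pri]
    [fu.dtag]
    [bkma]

[mvfi] — violates constraint 1: syllable 1 onset /mvf/ has 3 consonants (> 2) → not permitted
[dgi.bka] — violates constraint 4: word begins with /d/ → not permitted
[ptig] — violates constraint 2: syllable 1 coda /g/ has 1 consonant (> 0) → not permitted
[pja.tvbo] — violates constraint 1: syllable 2 onset /tvb/ has 3 consonants (> 2) → not permitted
[bo.jji] — violates constraint 3: adjacent identical consonants /jj/ → not permitted
[rtij.pri] — violates constraint 2: syllable 1 coda /j/ has 1 consonant (> 0) → not permitted
[fu.dtag] — violates constraint 2: syllable 2 coda /g/ has 1 consonant (> 0) → not permitted
[bkma] — violates constraint 1: syllable 1 onset /bkm/ has 3 consonants (> 2) → not permitted
No form is permitted → 0.

0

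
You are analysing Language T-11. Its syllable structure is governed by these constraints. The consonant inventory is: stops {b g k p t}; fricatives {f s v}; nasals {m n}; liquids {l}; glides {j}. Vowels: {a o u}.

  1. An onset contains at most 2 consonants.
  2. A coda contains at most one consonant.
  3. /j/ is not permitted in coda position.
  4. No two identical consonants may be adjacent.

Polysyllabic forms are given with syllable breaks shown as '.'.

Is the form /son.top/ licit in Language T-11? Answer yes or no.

/son.top/ — σ1 onset /s/, coda /n/ ok; σ2 onset /t/, coda /p/ ok → licit

yes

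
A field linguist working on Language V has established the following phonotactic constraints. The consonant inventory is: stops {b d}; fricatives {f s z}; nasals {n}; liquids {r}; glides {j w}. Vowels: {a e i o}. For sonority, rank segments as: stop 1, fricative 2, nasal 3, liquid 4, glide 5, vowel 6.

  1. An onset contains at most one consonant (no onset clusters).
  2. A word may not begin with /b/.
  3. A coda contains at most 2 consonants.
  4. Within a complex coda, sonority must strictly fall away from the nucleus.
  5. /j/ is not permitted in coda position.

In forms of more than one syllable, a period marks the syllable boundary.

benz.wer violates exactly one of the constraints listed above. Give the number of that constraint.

benz.wer: word begins with /b/.
This is a violation of constraint 2: "A word may not begin with /b/."
The remaining constraints (1, 3, 4, 5) are satisfied.

2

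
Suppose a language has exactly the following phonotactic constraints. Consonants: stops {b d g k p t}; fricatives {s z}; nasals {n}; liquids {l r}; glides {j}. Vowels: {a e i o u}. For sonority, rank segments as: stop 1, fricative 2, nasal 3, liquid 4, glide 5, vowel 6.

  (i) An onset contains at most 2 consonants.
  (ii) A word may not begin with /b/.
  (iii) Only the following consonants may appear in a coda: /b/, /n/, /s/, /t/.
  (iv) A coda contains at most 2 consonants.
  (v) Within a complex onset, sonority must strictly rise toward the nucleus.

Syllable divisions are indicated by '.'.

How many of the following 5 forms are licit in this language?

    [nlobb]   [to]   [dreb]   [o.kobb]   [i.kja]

[nlobb] — σ1 onset /nl/ (3→4 rises), coda /bb/ (2C) ok → licit
[to] — σ1 onset /t/, coda /∅/ ok → licit
[dreb] — σ1 onset /dr/ (1→4 rises), coda /b/ ok → licit
[o.kobb] — σ1 onset /∅/, coda /∅/ ok; σ2 onset /k/, coda /bb/ (2C) ok → licit
[i.kja] — σ1 onset /∅/, coda /∅/ ok; σ2 onset /kj/ (1→5 rises), coda /∅/ ok → licit
Licit: [nlobb], [to], [dreb], [o.kobb], [i.kja] → 5.

5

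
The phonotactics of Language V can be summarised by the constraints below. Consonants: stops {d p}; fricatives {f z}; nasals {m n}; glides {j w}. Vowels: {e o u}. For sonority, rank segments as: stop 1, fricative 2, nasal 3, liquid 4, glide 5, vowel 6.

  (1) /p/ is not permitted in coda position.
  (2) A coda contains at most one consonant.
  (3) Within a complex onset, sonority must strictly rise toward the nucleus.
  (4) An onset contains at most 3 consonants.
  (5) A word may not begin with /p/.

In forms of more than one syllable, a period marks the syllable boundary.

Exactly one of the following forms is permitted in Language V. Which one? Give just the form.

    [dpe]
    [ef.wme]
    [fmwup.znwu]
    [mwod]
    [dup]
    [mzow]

[dpe] — violates constraint 3: syllable 1 onset /dp/: /d/ (stop, 1) → /p/ (stop, 1) does not rise → not permitted
[ef.wme] — violates constraint 3: syllable 2 onset /wm/: /w/ (glide, 5) → /m/ (nasal, 3) does not rise → not permitted
[fmwup.znwu] — violates constraint 1: syllable 1 coda contains /p/ → not permitted
[mwod] — σ1 onset /mw/ (3→5 rises), coda /d/ ok → permitted
[dup] — violates constraint 1: syllable 1 coda contains /p/ → not permitted
[mzow] — violates constraint 3: syllable 1 onset /mz/: /m/ (nasal, 3) → /z/ (fricative, 2) does not rise → not permitted

[mwod]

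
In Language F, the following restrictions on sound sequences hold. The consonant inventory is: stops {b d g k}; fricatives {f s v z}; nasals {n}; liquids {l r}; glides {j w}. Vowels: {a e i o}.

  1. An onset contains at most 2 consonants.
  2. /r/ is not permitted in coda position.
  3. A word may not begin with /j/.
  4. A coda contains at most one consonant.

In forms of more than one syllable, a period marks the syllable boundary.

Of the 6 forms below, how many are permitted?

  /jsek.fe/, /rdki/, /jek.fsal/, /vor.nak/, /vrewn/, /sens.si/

/jsek.fe/ — violates constraint 3: word begins with /j/ → not permitted
/rdki/ — violates constraint 1: syllable 1 onset /rdk/ has 3 consonants (> 2) → not permitted
/jek.fsal/ — violates constraint 3: word begins with /j/ → not permitted
/vor.nak/ — violates constraint 2: syllable 1 coda contains /r/ → not permitted
/vrewn/ — violates constraint 4: syllable 1 coda /wn/ has 2 consonants (> 1) → not permitted
/sens.si/ — violates constraint 4: syllable 1 coda /ns/ has 2 consonants (> 1) → not permitted
No form is permitted → 0.

0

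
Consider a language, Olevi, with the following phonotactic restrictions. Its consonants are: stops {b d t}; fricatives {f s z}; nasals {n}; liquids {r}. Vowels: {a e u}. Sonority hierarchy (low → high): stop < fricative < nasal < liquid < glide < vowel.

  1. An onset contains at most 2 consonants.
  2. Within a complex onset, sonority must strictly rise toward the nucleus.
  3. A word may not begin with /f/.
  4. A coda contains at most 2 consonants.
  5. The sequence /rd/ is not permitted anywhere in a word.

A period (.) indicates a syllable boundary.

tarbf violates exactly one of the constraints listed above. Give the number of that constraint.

tarbf: syllable 1 coda /rbf/ has 3 consonants (> 2).
This is a violation of constraint 4: "A coda contains at most 2 consonants."
The remaining constraints (1, 2, 3, 5) are satisfied.

4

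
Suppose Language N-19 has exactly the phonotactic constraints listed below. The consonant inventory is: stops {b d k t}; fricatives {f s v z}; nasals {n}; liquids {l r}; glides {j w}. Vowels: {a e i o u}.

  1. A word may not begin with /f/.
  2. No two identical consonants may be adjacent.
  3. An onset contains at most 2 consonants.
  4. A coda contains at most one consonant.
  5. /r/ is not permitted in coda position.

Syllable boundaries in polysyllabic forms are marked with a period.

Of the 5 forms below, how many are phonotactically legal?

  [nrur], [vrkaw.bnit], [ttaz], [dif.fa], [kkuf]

[nrur] — violates constraint 5: syllable 1 coda contains /r/ → phonotactically illegal
[vrkaw.bnit] — violates constraint 3: syllable 1 onset /vrk/ has 3 consonants (> 2) → phonotactically illegal
[ttaz] — violates constraint 2: adjacent identical consonants /tt/ → phonotactically illegal
[dif.fa] — violates constraint 2: adjacent identical consonants /ff/ → phonotactically illegal
[kkuf] — violates constraint 2: adjacent identical consonants /kk/ → phonotactically illegal
No form is phonotactically legal → 0.

0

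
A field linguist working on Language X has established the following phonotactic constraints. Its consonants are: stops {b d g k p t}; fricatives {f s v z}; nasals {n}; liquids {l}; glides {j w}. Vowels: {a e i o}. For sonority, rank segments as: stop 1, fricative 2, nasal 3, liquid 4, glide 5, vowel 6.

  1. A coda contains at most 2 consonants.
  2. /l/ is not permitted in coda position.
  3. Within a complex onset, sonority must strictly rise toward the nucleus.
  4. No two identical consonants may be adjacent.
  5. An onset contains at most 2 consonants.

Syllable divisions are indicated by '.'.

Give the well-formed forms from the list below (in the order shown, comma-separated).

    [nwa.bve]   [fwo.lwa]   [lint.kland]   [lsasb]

[nwa.bve] — σ1 onset /nw/ (3→5 rises), coda /∅/ ok; σ2 onset /bv/ (1→2 rises), coda /∅/ ok → well-formed
[fwo.lwa] — σ1 onset /fw/ (2→5 rises), coda /∅/ ok; σ2 onset /lw/ (4→5 rises), coda /∅/ ok → well-formed
[lint.kland] — σ1 onset /l/, coda /nt/ (2C) ok; σ2 onset /kl/ (1→4 rises), coda /nd/ (2C) ok → well-formed
[lsasb] — violates constraint 3: syllable 1 onset /ls/: /l/ (liquid, 4) → /s/ (fricative, 2) does not rise → ill-formed

[nwa.bve], [fwo.lwa], [lint.kland]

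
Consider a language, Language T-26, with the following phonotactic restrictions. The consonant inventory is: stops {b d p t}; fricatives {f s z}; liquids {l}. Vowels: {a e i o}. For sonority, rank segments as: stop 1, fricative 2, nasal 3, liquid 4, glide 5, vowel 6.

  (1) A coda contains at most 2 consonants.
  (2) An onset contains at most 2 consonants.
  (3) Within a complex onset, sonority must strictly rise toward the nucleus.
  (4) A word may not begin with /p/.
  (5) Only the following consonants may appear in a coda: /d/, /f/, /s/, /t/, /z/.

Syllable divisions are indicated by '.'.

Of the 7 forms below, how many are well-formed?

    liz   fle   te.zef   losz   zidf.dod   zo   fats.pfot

liz — σ1 onset /l/, coda /z/ ok → well-formed
fle — σ1 onset /fl/ (2→4 rises), coda /∅/ ok → well-formed
te.zef — σ1 onset /t/, coda /∅/ ok; σ2 onset /z/, coda /f/ ok → well-formed
losz — σ1 onset /l/, coda /sz/ (2C) ok → well-formed
zidf.dod — σ1 onset /z/, coda /df/ (2C) ok; σ2 onset /d/, coda /d/ ok → well-formed
zo — σ1 onset /z/, coda /∅/ ok → well-formed
fats.pfot — σ1 onset /f/, coda /ts/ (2C) ok; σ2 onset /pf/ (1→2 rises), coda /t/ ok → well-formed
Well-formed: liz, fle, te.zef, losz, zidf.dod, zo, fats.pfot → 7.

7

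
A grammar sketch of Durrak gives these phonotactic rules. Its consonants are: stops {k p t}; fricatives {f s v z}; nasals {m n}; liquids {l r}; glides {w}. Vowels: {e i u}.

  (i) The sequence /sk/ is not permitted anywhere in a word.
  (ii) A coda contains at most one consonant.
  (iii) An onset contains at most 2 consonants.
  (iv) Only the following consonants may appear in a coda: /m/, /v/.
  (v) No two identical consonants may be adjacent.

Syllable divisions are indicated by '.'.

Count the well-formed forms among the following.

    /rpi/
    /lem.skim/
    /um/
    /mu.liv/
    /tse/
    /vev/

/rpi/ — σ1 onset /rp/ (2C), coda /∅/ ok → well-formed
/lem.skim/ — violates constraint (i): contains banned sequence /sk/ → ill-formed
/um/ — σ1 onset /∅/, coda /m/ ok → well-formed
/mu.liv/ — σ1 onset /m/, coda /∅/ ok; σ2 onset /l/, coda /v/ ok → well-formed
/tse/ — σ1 onset /ts/ (2C), coda /∅/ ok → well-formed
/vev/ — σ1 onset /v/, coda /v/ ok → well-formed
Well-formed: /rpi/, /um/, /mu.liv/, /tse/, /vev/ → 5.

5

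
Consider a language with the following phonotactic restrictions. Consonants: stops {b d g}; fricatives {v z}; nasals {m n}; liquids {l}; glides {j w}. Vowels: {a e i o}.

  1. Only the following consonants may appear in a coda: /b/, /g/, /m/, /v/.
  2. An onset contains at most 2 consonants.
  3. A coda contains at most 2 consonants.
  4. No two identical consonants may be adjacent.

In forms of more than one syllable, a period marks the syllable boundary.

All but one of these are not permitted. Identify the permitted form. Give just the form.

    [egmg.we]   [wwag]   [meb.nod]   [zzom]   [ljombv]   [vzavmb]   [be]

[egmg.we] — violates constraint 3: syllable 1 coda /gmg/ has 3 consonants (> 2) → not permitted
[wwag] — violates constraint 4: adjacent identical consonants /ww/ → not permitted
[meb.nod] — violates constraint 1: syllable 2 coda contains /d/, which is not a licensed coda consonant → not permitted
[zzom] — violates constraint 4: adjacent identical consonants /zz/ → not permitted
[ljombv] — violates constraint 3: syllable 1 coda /mbv/ has 3 consonants (> 2) → not permitted
[vzavmb] — violates constraint 3: syllable 1 coda /vmb/ has 3 consonants (> 2) → not permitted
[be] — σ1 onset /b/, coda /∅/ ok → permitted

[be]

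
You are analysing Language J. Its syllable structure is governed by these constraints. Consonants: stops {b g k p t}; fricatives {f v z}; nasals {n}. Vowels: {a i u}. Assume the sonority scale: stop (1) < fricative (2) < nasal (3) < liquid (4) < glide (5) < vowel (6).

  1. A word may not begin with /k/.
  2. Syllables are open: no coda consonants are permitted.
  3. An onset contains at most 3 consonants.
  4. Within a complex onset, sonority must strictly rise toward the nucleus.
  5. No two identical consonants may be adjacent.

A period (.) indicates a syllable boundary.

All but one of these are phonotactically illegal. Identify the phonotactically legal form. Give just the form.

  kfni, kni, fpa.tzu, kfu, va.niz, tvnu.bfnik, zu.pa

zu.pa

kfni — violates constraint 1: word begins with /k/ → phonotactically illegal
kni — violates constraint 1: word begins with /k/ → phonotactically illegal
fpa.tzu — violates constraint 4: syllable 1 onset /fp/: /f/ (fricative, 2) → /p/ (stop, 1) does not rise → phonotactically illegal
kfu — violates constraint 1: word begins with /k/ → phonotactically illegal
va.niz — violates constraint 2: syllable 2 coda /z/ has 1 consonant (> 0) → phonotactically illegal
tvnu.bfnik — violates constraint 2: syllable 2 coda /k/ has 1 consonant (> 0) → phonotactically illegal
zu.pa — σ1 onset /z/, coda /∅/ ok; σ2 onset /p/, coda /∅/ ok → phonotactically legal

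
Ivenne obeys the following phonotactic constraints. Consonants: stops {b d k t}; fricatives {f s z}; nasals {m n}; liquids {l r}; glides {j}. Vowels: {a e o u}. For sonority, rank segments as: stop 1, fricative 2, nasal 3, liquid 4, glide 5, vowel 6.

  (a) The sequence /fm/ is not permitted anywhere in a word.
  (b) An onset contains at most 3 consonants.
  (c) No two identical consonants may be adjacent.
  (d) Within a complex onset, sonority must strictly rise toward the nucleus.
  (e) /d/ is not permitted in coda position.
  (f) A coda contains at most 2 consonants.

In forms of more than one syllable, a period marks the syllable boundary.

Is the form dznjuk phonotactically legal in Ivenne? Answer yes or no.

dznjuk — violates constraint (b): syllable 1 onset /dznj/ has 4 consonants (> 3) → phonotactically illegal

no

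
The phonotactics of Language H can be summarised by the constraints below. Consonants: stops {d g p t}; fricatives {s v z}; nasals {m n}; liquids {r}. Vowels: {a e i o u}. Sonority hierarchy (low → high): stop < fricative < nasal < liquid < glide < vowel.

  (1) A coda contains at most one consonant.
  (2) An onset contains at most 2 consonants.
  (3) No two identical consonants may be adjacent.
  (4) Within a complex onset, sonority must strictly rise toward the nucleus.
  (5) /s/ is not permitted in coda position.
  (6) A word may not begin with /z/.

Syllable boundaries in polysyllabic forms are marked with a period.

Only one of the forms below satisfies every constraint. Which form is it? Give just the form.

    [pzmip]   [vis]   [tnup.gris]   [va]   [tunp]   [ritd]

[pzmip] — violates constraint 2: syllable 1 onset /pzm/ has 3 consonants (> 2) → not permitted
[vis] — violates constraint 5: syllable 1 coda contains /s/ → not permitted
[tnup.gris] — violates constraint 5: syllable 2 coda contains /s/ → not permitted
[va] — σ1 onset /v/, coda /∅/ ok → permitted
[tunp] — violates constraint 1: syllable 1 coda /np/ has 2 consonants (> 1) → not permitted
[ritd] — violates constraint 1: syllable 1 coda /td/ has 2 consonants (> 1) → not permitted

[va]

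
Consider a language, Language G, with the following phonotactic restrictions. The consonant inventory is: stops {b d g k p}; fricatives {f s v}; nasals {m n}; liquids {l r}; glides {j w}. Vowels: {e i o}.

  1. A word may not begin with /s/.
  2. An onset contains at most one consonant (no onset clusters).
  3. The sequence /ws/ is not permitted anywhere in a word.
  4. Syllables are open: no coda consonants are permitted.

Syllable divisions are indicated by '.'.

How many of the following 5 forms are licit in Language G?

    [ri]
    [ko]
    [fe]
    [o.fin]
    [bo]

4

[ri] — σ1 onset /r/, coda /∅/ ok → licit
[ko] — σ1 onset /k/, coda /∅/ ok → licit
[fe] — σ1 onset /f/, coda /∅/ ok → licit
[o.fin] — violates constraint 4: syllable 2 coda /n/ has 1 consonant (> 0) → illicit
[bo] — σ1 onset /b/, coda /∅/ ok → licit
Licit: [ri], [ko], [fe], [bo] → 4.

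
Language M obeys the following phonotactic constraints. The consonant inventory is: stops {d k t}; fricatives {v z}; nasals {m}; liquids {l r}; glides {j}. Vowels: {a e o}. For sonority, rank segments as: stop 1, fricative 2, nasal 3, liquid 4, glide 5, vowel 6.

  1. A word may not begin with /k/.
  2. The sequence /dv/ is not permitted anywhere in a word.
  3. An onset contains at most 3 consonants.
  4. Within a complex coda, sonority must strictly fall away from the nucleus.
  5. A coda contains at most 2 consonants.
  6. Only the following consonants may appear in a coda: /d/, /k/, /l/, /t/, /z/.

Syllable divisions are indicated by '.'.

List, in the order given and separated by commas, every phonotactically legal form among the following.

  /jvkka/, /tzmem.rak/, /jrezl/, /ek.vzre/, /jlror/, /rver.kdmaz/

/ek.vzre/

/jvkka/ — violates constraint 3: syllable 1 onset /jvkk/ has 4 consonants (> 3) → phonotactically illegal
/tzmem.rak/ — violates constraint 6: syllable 1 coda contains /m/, which is not a licensed coda consonant → phonotactically illegal
/jrezl/ — violates constraint 4: syllable 1 coda /zl/: /z/ (fricative, 2) → /l/ (liquid, 4) does not fall → phonotactically illegal
/ek.vzre/ — σ1 onset /∅/, coda /k/ ok; σ2 onset /vzr/ (3C), coda /∅/ ok → phonotactically legal
/jlror/ — violates constraint 6: syllable 1 coda contains /r/, which is not a licensed coda consonant → phonotactically illegal
/rver.kdmaz/ — violates constraint 6: syllable 1 coda contains /r/, which is not a licensed coda consonant → phonotactically illegal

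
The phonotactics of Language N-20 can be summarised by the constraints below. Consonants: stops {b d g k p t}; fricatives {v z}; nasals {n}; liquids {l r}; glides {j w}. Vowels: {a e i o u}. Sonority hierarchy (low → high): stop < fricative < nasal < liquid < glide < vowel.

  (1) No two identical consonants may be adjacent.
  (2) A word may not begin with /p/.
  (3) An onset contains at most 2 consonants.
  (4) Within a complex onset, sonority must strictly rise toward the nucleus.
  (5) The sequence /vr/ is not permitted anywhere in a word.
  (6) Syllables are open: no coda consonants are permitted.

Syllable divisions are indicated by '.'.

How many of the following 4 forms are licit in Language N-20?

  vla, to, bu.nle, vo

vla — σ1 onset /vl/ (2→4 rises), coda /∅/ ok → licit
to — σ1 onset /t/, coda /∅/ ok → licit
bu.nle — σ1 onset /b/, coda /∅/ ok; σ2 onset /nl/ (3→4 rises), coda /∅/ ok → licit
vo — σ1 onset /v/, coda /∅/ ok → licit
Licit: vla, to, bu.nle, vo → 4.

4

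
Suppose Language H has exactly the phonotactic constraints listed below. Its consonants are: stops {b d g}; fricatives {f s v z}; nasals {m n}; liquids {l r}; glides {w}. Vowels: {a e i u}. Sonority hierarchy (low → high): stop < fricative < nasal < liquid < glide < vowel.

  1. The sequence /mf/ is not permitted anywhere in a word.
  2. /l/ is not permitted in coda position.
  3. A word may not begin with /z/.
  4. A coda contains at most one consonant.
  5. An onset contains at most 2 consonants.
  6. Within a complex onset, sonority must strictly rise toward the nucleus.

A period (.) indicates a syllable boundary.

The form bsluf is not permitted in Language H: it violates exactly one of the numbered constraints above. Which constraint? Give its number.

bsluf: syllable 1 onset /bsl/ has 3 consonants (> 2).
This is a violation of constraint 5: "An onset contains at most 2 consonants."
The remaining constraints (1, 2, 3, 4, 6) are satisfied.

5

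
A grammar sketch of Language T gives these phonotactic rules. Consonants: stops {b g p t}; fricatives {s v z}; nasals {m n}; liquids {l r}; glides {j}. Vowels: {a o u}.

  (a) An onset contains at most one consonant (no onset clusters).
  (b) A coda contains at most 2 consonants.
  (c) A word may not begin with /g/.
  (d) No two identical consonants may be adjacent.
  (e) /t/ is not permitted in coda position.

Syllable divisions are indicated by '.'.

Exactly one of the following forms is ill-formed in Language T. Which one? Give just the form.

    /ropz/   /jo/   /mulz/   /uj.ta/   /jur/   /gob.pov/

/ropz/ — σ1 onset /r/, coda /pz/ (2C) ok → well-formed
/jo/ — σ1 onset /j/, coda /∅/ ok → well-formed
/mulz/ — σ1 onset /m/, coda /lz/ (2C) ok → well-formed
/uj.ta/ — σ1 onset /∅/, coda /j/ ok; σ2 onset /t/, coda /∅/ ok → well-formed
/jur/ — σ1 onset /j/, coda /r/ ok → well-formed
/gob.pov/ — violates constraint (c): word begins with /g/ → ill-formed

/gob.pov/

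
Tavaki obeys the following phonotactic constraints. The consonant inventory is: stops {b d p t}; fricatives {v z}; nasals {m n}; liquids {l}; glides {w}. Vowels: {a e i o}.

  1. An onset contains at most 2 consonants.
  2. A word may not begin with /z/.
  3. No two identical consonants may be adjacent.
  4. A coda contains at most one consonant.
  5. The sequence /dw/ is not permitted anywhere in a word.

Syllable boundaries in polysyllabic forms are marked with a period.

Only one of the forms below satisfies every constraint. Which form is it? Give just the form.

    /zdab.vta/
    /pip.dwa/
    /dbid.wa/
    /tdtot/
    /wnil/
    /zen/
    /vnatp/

/zdab.vta/ — violates constraint 2: word begins with /z/ → ill-formed
/pip.dwa/ — violates constraint 5: contains banned sequence /dw/ → ill-formed
/dbid.wa/ — violates constraint 5: contains banned sequence /dw/ → ill-formed
/tdtot/ — violates constraint 1: syllable 1 onset /tdt/ has 3 consonants (> 2) → ill-formed
/wnil/ — σ1 onset /wn/ (2C), coda /l/ ok → well-formed
/zen/ — violates constraint 2: word begins with /z/ → ill-formed
/vnatp/ — violates constraint 4: syllable 1 coda /tp/ has 2 consonants (> 1) → ill-formed

/wnil/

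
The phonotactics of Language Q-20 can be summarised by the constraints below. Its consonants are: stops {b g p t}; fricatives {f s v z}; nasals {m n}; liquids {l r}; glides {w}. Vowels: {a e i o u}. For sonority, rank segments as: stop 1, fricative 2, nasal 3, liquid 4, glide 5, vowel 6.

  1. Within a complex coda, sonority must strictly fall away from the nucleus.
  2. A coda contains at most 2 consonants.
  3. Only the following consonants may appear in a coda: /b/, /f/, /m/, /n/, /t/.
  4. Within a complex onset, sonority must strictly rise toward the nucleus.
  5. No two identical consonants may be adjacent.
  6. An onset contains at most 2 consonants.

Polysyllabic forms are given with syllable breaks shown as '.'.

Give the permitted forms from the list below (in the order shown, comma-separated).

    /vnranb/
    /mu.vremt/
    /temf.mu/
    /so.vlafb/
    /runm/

/vnranb/ — violates constraint 6: syllable 1 onset /vnr/ has 3 consonants (> 2) → not permitted
/mu.vremt/ — σ1 onset /m/, coda /∅/ ok; σ2 onset /vr/ (2→4 rises), coda /mt/ (3→1 falls) ok → permitted
/temf.mu/ — σ1 onset /t/, coda /mf/ (3→2 falls) ok; σ2 onset /m/, coda /∅/ ok → permitted
/so.vlafb/ — σ1 onset /s/, coda /∅/ ok; σ2 onset /vl/ (2→4 rises), coda /fb/ (2→1 falls) ok → permitted
/runm/ — violates constraint 1: syllable 1 coda /nm/: /n/ (nasal, 3) → /m/ (nasal, 3) does not fall → not permitted

/mu.vremt/, /temf.mu/, /so.vlafb/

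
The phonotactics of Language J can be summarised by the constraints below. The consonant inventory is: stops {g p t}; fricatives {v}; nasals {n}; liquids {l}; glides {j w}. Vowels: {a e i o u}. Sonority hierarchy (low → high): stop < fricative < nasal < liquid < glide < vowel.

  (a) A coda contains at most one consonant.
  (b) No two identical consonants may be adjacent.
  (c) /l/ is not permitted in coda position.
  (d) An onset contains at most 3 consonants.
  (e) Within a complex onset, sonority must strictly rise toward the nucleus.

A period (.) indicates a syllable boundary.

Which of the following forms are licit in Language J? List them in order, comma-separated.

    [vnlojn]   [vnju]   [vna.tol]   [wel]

[vnju]

[vnlojn] — violates constraint (a): syllable 1 coda /jn/ has 2 consonants (> 1) → illicit
[vnju] — σ1 onset /vnj/ (2→3→5 rises), coda /∅/ ok → licit
[vna.tol] — violates constraint (c): syllable 2 coda contains /l/ → illicit
[wel] — violates constraint (c): syllable 1 coda contains /l/ → illicit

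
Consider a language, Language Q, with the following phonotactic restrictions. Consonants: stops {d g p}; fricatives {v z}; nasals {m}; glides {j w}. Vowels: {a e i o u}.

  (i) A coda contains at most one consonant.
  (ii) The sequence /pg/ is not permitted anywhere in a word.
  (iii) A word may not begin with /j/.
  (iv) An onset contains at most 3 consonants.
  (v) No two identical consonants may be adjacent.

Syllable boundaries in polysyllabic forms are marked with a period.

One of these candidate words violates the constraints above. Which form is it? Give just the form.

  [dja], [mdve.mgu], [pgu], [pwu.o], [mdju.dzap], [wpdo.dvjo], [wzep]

[pgu]

[dja] — σ1 onset /dj/ (2C), coda /∅/ ok → licit
[mdve.mgu] — σ1 onset /mdv/ (3C), coda /∅/ ok; σ2 onset /mg/ (2C), coda /∅/ ok → licit
[pgu] — violates constraint (ii): contains banned sequence /pg/ → illicit
[pwu.o] — σ1 onset /pw/ (2C), coda /∅/ ok; σ2 onset /∅/, coda /∅/ ok → licit
[mdju.dzap] — σ1 onset /mdj/ (3C), coda /∅/ ok; σ2 onset /dz/ (2C), coda /p/ ok → licit
[wpdo.dvjo] — σ1 onset /wpd/ (3C), coda /∅/ ok; σ2 onset /dvj/ (3C), coda /∅/ ok → licit
[wzep] — σ1 onset /wz/ (2C), coda /p/ ok → licit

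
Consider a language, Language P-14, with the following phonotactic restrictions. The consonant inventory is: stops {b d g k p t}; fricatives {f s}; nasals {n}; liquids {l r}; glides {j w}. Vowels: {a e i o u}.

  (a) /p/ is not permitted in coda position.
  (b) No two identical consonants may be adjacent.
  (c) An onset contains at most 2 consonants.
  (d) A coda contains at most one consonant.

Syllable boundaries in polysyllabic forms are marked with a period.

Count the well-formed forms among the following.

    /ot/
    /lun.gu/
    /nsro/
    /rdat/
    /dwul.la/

/ot/ — σ1 onset /∅/, coda /t/ ok → well-formed
/lun.gu/ — σ1 onset /l/, coda /n/ ok; σ2 onset /g/, coda /∅/ ok → well-formed
/nsro/ — violates constraint (c): syllable 1 onset /nsr/ has 3 consonants (> 2) → ill-formed
/rdat/ — σ1 onset /rd/ (2C), coda /t/ ok → well-formed
/dwul.la/ — violates constraint (b): adjacent identical consonants /ll/ → ill-formed
Well-formed: /ot/, /lun.gu/, /rdat/ → 3.

3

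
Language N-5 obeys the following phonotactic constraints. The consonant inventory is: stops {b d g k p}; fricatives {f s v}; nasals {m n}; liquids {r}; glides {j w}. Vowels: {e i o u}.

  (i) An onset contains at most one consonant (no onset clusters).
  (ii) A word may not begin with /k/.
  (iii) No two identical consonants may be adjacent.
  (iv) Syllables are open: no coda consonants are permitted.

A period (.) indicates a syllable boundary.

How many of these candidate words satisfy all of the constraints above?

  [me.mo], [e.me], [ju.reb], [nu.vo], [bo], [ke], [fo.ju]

5

[me.mo] — σ1 onset /m/, coda /∅/ ok; σ2 onset /m/, coda /∅/ ok → well-formed
[e.me] — σ1 onset /∅/, coda /∅/ ok; σ2 onset /m/, coda /∅/ ok → well-formed
[ju.reb] — violates constraint (iv): syllable 2 coda /b/ has 1 consonant (> 0) → ill-formed
[nu.vo] — σ1 onset /n/, coda /∅/ ok; σ2 onset /v/, coda /∅/ ok → well-formed
[bo] — σ1 onset /b/, coda /∅/ ok → well-formed
[ke] — violates constraint (ii): word begins with /k/ → ill-formed
[fo.ju] — σ1 onset /f/, coda /∅/ ok; σ2 onset /j/, coda /∅/ ok → well-formed
Well-formed: [me.mo], [e.me], [nu.vo], [bo], [fo.ju] → 5.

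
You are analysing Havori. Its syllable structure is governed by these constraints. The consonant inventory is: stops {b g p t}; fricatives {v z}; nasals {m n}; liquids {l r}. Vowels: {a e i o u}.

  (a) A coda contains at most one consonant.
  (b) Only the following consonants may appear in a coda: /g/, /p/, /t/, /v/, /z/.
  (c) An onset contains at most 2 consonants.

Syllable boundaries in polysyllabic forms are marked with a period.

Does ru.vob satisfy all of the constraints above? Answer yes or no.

ru.vob — violates constraint (b): syllable 2 coda contains /b/, which is not a licensed coda consonant → phonotactically illegal

no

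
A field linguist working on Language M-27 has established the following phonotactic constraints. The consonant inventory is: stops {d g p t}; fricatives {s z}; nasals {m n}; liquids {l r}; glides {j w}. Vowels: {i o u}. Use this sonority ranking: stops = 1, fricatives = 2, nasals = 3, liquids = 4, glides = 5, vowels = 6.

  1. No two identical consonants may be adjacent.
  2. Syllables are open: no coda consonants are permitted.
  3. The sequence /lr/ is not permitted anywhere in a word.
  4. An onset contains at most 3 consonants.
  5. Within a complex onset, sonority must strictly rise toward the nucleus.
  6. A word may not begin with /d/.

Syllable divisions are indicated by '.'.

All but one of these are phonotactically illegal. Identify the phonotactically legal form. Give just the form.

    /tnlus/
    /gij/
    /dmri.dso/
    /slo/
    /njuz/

/slo/

/tnlus/ — violates constraint 2: syllable 1 coda /s/ has 1 consonant (> 0) → phonotactically illegal
/gij/ — violates constraint 2: syllable 1 coda /j/ has 1 consonant (> 0) → phonotactically illegal
/dmri.dso/ — violates constraint 6: word begins with /d/ → phonotactically illegal
/slo/ — σ1 onset /sl/ (2→4 rises), coda /∅/ ok → phonotactically legal
/njuz/ — violates constraint 2: syllable 1 coda /z/ has 1 consonant (> 0) → phonotactically illegal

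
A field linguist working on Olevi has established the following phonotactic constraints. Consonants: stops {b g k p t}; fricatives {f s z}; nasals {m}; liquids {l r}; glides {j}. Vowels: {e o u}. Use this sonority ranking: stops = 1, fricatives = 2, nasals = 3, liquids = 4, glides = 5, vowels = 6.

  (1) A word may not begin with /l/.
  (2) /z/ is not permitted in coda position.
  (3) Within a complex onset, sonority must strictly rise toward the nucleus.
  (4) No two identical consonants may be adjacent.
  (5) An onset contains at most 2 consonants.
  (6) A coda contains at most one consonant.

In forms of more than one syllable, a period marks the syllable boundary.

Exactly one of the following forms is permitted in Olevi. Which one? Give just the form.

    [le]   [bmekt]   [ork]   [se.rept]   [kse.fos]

[kse.fos]

[le] — violates constraint 1: word begins with /l/ → not permitted
[bmekt] — violates constraint 6: syllable 1 coda /kt/ has 2 consonants (> 1) → not permitted
[ork] — violates constraint 6: syllable 1 coda /rk/ has 2 consonants (> 1) → not permitted
[se.rept] — violates constraint 6: syllable 2 coda /pt/ has 2 consonants (> 1) → not permitted
[kse.fos] — σ1 onset /ks/ (1→2 rises), coda /∅/ ok; σ2 onset /f/, coda /s/ ok → permitted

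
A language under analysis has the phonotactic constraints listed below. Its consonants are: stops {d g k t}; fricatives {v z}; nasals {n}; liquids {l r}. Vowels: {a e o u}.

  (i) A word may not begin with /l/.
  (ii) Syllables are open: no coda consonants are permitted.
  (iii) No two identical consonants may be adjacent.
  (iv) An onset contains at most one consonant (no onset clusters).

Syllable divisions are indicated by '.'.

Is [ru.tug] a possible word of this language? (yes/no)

no

[ru.tug] — violates constraint (ii): syllable 2 coda /g/ has 1 consonant (> 0) → phonotactically illegal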